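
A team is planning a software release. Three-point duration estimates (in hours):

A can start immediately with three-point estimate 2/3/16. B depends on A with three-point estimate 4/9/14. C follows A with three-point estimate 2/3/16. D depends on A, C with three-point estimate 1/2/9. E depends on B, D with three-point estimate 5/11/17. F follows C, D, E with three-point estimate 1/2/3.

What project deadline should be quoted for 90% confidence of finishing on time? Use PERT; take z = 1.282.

31.5 hours

te_A = (2 + 4·3 + 16)/6 = 30/6 = 5; σ²_A = ((16−2)/6)² = 5.444
te_B = (4 + 4·9 + 14)/6 = 54/6 = 9; σ²_B = ((14−4)/6)² = 2.778
te_C = (2 + 4·3 + 16)/6 = 30/6 = 5; σ²_C = ((16−2)/6)² = 5.444
te_D = (1 + 4·2 + 9)/6 = 18/6 = 3; σ²_D = ((9−1)/6)² = 1.778
te_E = (5 + 4·11 + 17)/6 = 66/6 = 11; σ²_E = ((17−5)/6)² = 4.000
te_F = (1 + 4·2 + 3)/6 = 12/6 = 2; σ²_F = ((3−1)/6)² = 0.111

Forward pass:
ES_A = 0; EF_A = 5
ES_B = 5; EF_B = 5+9 = 14
ES_C = 5; EF_C = 5+5 = 10
ES_D = max(EF_A=5, EF_C=10) = 10; EF_D = 10+3 = 13
ES_E = max(EF_B=14, EF_D=13) = 14; EF_E = 14+11 = 25
ES_F = max(EF_C=10, EF_D=13, EF_E=25) = 25; EF_F = 25+2 = 27
Expected project duration μ = 27 hours. Critical path: A → B → E → F.

Variance along critical path = 5.444 + 2.778 + 4.000 + 0.111 = 12.333; σ = 3.512 hours.
D = μ + z·σ = 27 + 1.282·3.512 = 31.5 hours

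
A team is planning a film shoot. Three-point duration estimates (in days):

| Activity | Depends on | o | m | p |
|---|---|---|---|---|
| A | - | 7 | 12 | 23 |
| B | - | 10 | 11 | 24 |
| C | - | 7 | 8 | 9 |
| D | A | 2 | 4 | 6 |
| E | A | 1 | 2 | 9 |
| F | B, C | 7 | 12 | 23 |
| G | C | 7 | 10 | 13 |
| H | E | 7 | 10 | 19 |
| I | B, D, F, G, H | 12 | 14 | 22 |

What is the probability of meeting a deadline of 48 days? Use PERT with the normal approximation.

te_A = (7 + 4·12 + 23)/6 = 78/6 = 13; σ²_A = ((23−7)/6)² = 7.111
te_B = (10 + 4·11 + 24)/6 = 78/6 = 13; σ²_B = ((24−10)/6)² = 5.444
te_C = (7 + 4·8 + 9)/6 = 48/6 = 8; σ²_C = ((9−7)/6)² = 0.111
te_D = (2 + 4·4 + 6)/6 = 24/6 = 4; σ²_D = ((6−2)/6)² = 0.444
te_E = (1 + 4·2 + 9)/6 = 18/6 = 3; σ²_E = ((9−1)/6)² = 1.778
te_F = (7 + 4·12 + 23)/6 = 78/6 = 13; σ²_F = ((23−7)/6)² = 7.111
te_G = (7 + 4·10 + 13)/6 = 60/6 = 10; σ²_G = ((13−7)/6)² = 1.000
te_H = (7 + 4·10 + 19)/6 = 66/6 = 11; σ²_H = ((19−7)/6)² = 4.000
te_I = (12 + 4·14 + 22)/6 = 90/6 = 15; σ²_I = ((22−12)/6)² = 2.778

Forward pass:
ES_A = 0; EF_A = 13
ES_B = 0; EF_B = 13
ES_C = 0; EF_C = 8
ES_D = 13; EF_D = 13+4 = 17
ES_E = 13; EF_E = 13+3 = 16
ES_F = max(EF_B=13, EF_C=8) = 13; EF_F = 13+13 = 26
ES_G = 8; EF_G = 8+10 = 18
ES_H = 16; EF_H = 16+11 = 27
ES_I = max(EF_B=13, EF_D=17, EF_F=26, EF_G=18, EF_H=27) = 27; EF_I = 27+15 = 42
Expected project duration μ = 42 days. Critical path: A → E → H → I.

Variance along critical path = 7.111 + 1.778 + 4.000 + 2.778 = 15.667; σ = √15.667 = 3.958 days.
Z = (48 − 42) / 3.958 = 1.516
P(T ≤ 48) = Φ(1.516) ≈ 0.935

0.935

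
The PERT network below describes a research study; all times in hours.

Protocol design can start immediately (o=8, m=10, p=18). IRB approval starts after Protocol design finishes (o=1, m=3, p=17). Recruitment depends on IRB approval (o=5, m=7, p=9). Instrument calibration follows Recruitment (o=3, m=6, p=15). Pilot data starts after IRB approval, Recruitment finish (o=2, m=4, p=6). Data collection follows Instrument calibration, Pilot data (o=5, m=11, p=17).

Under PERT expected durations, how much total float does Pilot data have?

3 hours

te_Protocol design = (8 + 4·10 + 18)/6 = 66/6 = 11
te_IRB approval = (1 + 4·3 + 17)/6 = 30/6 = 5
te_Recruitment = (5 + 4·7 + 9)/6 = 42/6 = 7
te_Instrument calibration = (3 + 4·6 + 15)/6 = 42/6 = 7
te_Pilot data = (2 + 4·4 + 6)/6 = 24/6 = 4
te_Data collection = (5 + 4·11 + 17)/6 = 66/6 = 11

Forward pass:
ES_Protocol design = 0; EF_Protocol design = 11
ES_IRB approval = 11; EF_IRB approval = 11+5 = 16
ES_Recruitment = 16; EF_Recruitment = 16+7 = 23
ES_Instrument calibration = 23; EF_Instrument calibration = 23+7 = 30
ES_Pilot data = max(EF_IRB approval=16, EF_Recruitment=23) = 23; EF_Pilot data = 23+4 = 27
ES_Data collection = max(EF_Instrument calibration=30, EF_Pilot data=27) = 30; EF_Data collection = 30+11 = 41
Expected project duration μ = 41 hours. Critical path: Protocol design → IRB approval → Recruitment → Instrument calibration → Data collection.

Backward pass:
LF_Data collection = 41; LS_Data collection = 41−11 = 30
LF_Pilot data = LS_Data collection = 30; LS_Pilot data = 30−4 = 26
LF_Instrument calibration = LS_Data collection = 30; LS_Instrument calibration = 30−7 = 23
LF_Recruitment = min(LS_Instrument calibration=23, LS_Pilot data=26) = 23; LS_Recruitment = 23−7 = 16
LF_IRB approval = min(LS_Recruitment=16, LS_Pilot data=26) = 16; LS_IRB approval = 16−5 = 11
LF_Protocol design = LS_IRB approval = 11; LS_Protocol design = 11−11 = 0
Slack_Pilot data = LS_Pilot data − ES_Pilot data = 26 − 23 = 3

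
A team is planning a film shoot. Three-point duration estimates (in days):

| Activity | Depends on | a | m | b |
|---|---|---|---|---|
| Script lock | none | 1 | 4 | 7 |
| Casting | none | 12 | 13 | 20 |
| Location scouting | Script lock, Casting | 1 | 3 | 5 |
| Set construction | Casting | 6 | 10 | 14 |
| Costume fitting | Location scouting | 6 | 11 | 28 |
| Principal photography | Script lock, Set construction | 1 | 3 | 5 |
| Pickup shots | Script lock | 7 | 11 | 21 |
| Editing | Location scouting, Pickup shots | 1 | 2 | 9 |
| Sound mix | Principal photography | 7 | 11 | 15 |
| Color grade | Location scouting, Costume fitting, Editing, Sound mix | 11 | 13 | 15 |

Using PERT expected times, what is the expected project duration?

51 days

te_Script lock = (1 + 4·4 + 7)/6 = 24/6 = 4
te_Casting = (12 + 4·13 + 20)/6 = 84/6 = 14
te_Location scouting = (1 + 4·3 + 5)/6 = 18/6 = 3
te_Set construction = (6 + 4·10 + 14)/6 = 60/6 = 10
te_Costume fitting = (6 + 4·11 + 28)/6 = 78/6 = 13
te_Principal photography = (1 + 4·3 + 5)/6 = 18/6 = 3
te_Pickup shots = (7 + 4·11 + 21)/6 = 72/6 = 12
te_Editing = (1 + 4·2 + 9)/6 = 18/6 = 3
te_Sound mix = (7 + 4·11 + 15)/6 = 66/6 = 11
te_Color grade = (11 + 4·13 + 15)/6 = 78/6 = 13

Forward pass:
ES_Script lock = 0; EF_Script lock = 4
ES_Casting = 0; EF_Casting = 14
ES_Location scouting = max(EF_Script lock=4, EF_Casting=14) = 14; EF_Location scouting = 14+3 = 17
ES_Set construction = 14; EF_Set construction = 14+10 = 24
ES_Costume fitting = 17; EF_Costume fitting = 17+13 = 30
ES_Principal photography = max(EF_Script lock=4, EF_Set construction=24) = 24; EF_Principal photography = 24+3 = 27
ES_Pickup shots = 4; EF_Pickup shots = 4+12 = 16
ES_Editing = max(EF_Location scouting=17, EF_Pickup shots=16) = 17; EF_Editing = 17+3 = 20
ES_Sound mix = 27; EF_Sound mix = 27+11 = 38
ES_Color grade = max(EF_Location scouting=17, EF_Costume fitting=30, EF_Editing=20, EF_Sound mix=38) = 38; EF_Color grade = 38+13 = 51
Expected project duration μ = 51 days. Critical path: Casting → Set construction → Principal photography → Sound mix → Color grade.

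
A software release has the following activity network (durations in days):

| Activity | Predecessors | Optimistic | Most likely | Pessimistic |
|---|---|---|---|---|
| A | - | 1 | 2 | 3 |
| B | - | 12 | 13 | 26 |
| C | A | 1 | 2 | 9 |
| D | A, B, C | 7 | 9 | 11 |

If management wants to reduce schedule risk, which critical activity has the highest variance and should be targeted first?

te_A = (1 + 4·2 + 3)/6 = 12/6 = 2; σ²_A = ((3−1)/6)² = 0.111
te_B = (12 + 4·13 + 26)/6 = 90/6 = 15; σ²_B = ((26−12)/6)² = 5.444
te_C = (1 + 4·2 + 9)/6 = 18/6 = 3; σ²_C = ((9−1)/6)² = 1.778
te_D = (7 + 4·9 + 11)/6 = 54/6 = 9; σ²_D = ((11−7)/6)² = 0.444

Forward pass:
ES_A = 0; EF_A = 2
ES_B = 0; EF_B = 15
ES_C = 2; EF_C = 2+3 = 5
ES_D = max(EF_A=2, EF_B=15, EF_C=5) = 15; EF_D = 15+9 = 24
Expected project duration μ = 24 days. Critical path: B → D.

Variances on critical path: σ²_B=5.444, σ²_D=0.444.
Largest is σ²_B = 5.444.

B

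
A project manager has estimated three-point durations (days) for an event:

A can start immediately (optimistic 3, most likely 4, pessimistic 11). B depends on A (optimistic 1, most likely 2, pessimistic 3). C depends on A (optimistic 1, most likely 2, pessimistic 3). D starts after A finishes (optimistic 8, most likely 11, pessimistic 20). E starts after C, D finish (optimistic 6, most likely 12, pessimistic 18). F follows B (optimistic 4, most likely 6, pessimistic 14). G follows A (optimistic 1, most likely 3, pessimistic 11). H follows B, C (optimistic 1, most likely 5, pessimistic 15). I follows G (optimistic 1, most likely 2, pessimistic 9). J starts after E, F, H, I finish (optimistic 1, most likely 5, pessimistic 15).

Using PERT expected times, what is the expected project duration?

te_A = (3 + 4·4 + 11)/6 = 30/6 = 5
te_B = (1 + 4·2 + 3)/6 = 12/6 = 2
te_C = (1 + 4·2 + 3)/6 = 12/6 = 2
te_D = (8 + 4·11 + 20)/6 = 72/6 = 12
te_E = (6 + 4·12 + 18)/6 = 72/6 = 12
te_F = (4 + 4·6 + 14)/6 = 42/6 = 7
te_G = (1 + 4·3 + 11)/6 = 24/6 = 4
te_H = (1 + 4·5 + 15)/6 = 36/6 = 6
te_I = (1 + 4·2 + 9)/6 = 18/6 = 3
te_J = (1 + 4·5 + 15)/6 = 36/6 = 6

Forward pass:
ES_A = 0; EF_A = 5
ES_B = 5; EF_B = 5+2 = 7
ES_C = 5; EF_C = 5+2 = 7
ES_D = 5; EF_D = 5+12 = 17
ES_E = max(EF_C=7, EF_D=17) = 17; EF_E = 17+12 = 29
ES_F = 7; EF_F = 7+7 = 14
ES_G = 5; EF_G = 5+4 = 9
ES_H = max(EF_B=7, EF_C=7) = 7; EF_H = 7+6 = 13
ES_I = 9; EF_I = 9+3 = 12
ES_J = max(EF_E=29, EF_F=14, EF_H=13, EF_I=12) = 29; EF_J = 29+6 = 35
Expected project duration μ = 35 days. Critical path: A → D → E → J.

35 days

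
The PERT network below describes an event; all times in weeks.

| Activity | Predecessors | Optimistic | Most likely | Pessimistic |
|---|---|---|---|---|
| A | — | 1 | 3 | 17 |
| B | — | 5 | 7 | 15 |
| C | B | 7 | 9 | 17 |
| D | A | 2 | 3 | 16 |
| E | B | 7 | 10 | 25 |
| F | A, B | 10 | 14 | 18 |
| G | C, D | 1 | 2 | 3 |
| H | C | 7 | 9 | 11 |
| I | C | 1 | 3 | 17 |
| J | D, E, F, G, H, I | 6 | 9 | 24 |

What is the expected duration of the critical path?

te_A = (1 + 4·3 + 17)/6 = 30/6 = 5
te_B = (5 + 4·7 + 15)/6 = 48/6 = 8
te_C = (7 + 4·9 + 17)/6 = 60/6 = 10
te_D = (2 + 4·3 + 16)/6 = 30/6 = 5
te_E = (7 + 4·10 + 25)/6 = 72/6 = 12
te_F = (10 + 4·14 + 18)/6 = 84/6 = 14
te_G = (1 + 4·2 + 3)/6 = 12/6 = 2
te_H = (7 + 4·9 + 11)/6 = 54/6 = 9
te_I = (1 + 4·3 + 17)/6 = 30/6 = 5
te_J = (6 + 4·9 + 24)/6 = 66/6 = 11

Forward pass:
ES_A = 0; EF_A = 5
ES_B = 0; EF_B = 8
ES_C = 8; EF_C = 8+10 = 18
ES_D = 5; EF_D = 5+5 = 10
ES_E = 8; EF_E = 8+12 = 20
ES_F = max(EF_A=5, EF_B=8) = 8; EF_F = 8+14 = 22
ES_G = max(EF_C=18, EF_D=10) = 18; EF_G = 18+2 = 20
ES_H = 18; EF_H = 18+9 = 27
ES_I = 18; EF_I = 18+5 = 23
ES_J = max(EF_D=10, EF_E=20, EF_F=22, EF_G=20, EF_H=27, EF_I=23) = 27; EF_J = 27+11 = 38
Expected project duration μ = 38 weeks. Critical path: B → C → H → J.

38 weeks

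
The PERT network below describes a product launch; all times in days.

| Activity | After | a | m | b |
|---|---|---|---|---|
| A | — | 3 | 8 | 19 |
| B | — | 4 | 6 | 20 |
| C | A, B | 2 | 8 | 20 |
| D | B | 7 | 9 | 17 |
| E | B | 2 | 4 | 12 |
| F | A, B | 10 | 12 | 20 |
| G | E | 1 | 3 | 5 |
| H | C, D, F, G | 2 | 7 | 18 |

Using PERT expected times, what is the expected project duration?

30 days

te_A = (3 + 4·8 + 19)/6 = 54/6 = 9
te_B = (4 + 4·6 + 20)/6 = 48/6 = 8
te_C = (2 + 4·8 + 20)/6 = 54/6 = 9
te_D = (7 + 4·9 + 17)/6 = 60/6 = 10
te_E = (2 + 4·4 + 12)/6 = 30/6 = 5
te_F = (10 + 4·12 + 20)/6 = 78/6 = 13
te_G = (1 + 4·3 + 5)/6 = 18/6 = 3
te_H = (2 + 4·7 + 18)/6 = 48/6 = 8

Forward pass:
ES_A = 0; EF_A = 9
ES_B = 0; EF_B = 8
ES_C = max(EF_A=9, EF_B=8) = 9; EF_C = 9+9 = 18
ES_D = 8; EF_D = 8+10 = 18
ES_E = 8; EF_E = 8+5 = 13
ES_F = max(EF_A=9, EF_B=8) = 9; EF_F = 9+13 = 22
ES_G = 13; EF_G = 13+3 = 16
ES_H = max(EF_C=18, EF_D=18, EF_F=22, EF_G=16) = 22; EF_H = 22+8 = 30
Expected project duration μ = 30 days. Critical path: A → F → H.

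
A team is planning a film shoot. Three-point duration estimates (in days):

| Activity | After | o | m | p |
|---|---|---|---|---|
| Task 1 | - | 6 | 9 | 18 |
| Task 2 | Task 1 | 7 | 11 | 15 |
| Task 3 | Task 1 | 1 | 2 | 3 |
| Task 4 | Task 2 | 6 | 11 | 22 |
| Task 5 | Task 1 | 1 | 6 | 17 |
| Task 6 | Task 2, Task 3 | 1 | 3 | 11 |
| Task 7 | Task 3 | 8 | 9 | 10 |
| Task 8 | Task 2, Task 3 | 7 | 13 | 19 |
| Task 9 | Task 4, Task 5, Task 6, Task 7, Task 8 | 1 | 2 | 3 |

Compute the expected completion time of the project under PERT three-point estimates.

te_Task 1 = (6 + 4·9 + 18)/6 = 60/6 = 10
te_Task 2 = (7 + 4·11 + 15)/6 = 66/6 = 11
te_Task 3 = (1 + 4·2 + 3)/6 = 12/6 = 2
te_Task 4 = (6 + 4·11 + 22)/6 = 72/6 = 12
te_Task 5 = (1 + 4·6 + 17)/6 = 42/6 = 7
te_Task 6 = (1 + 4·3 + 11)/6 = 24/6 = 4
te_Task 7 = (8 + 4·9 + 10)/6 = 54/6 = 9
te_Task 8 = (7 + 4·13 + 19)/6 = 78/6 = 13
te_Task 9 = (1 + 4·2 + 3)/6 = 12/6 = 2

Forward pass:
ES_Task 1 = 0; EF_Task 1 = 10
ES_Task 2 = 10; EF_Task 2 = 10+11 = 21
ES_Task 3 = 10; EF_Task 3 = 10+2 = 12
ES_Task 4 = 21; EF_Task 4 = 21+12 = 33
ES_Task 5 = 10; EF_Task 5 = 10+7 = 17
ES_Task 6 = max(EF_Task 2=21, EF_Task 3=12) = 21; EF_Task 6 = 21+4 = 25
ES_Task 7 = 12; EF_Task 7 = 12+9 = 21
ES_Task 8 = max(EF_Task 2=21, EF_Task 3=12) = 21; EF_Task 8 = 21+13 = 34
ES_Task 9 = max(EF_Task 4=33, EF_Task 5=17, EF_Task 6=25, EF_Task 7=21, EF_Task 8=34) = 34; EF_Task 9 = 34+2 = 36
Expected project duration μ = 36 days. Critical path: Task 1 → Task 2 → Task 8 → Task 9.

36 days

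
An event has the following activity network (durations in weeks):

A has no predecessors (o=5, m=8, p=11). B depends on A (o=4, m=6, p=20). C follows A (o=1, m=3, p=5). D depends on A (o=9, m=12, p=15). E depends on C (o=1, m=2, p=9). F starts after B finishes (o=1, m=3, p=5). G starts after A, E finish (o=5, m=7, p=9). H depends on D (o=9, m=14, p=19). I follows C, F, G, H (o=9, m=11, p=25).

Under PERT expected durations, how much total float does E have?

13 weeks

te_A = (5 + 4·8 + 11)/6 = 48/6 = 8
te_B = (4 + 4·6 + 20)/6 = 48/6 = 8
te_C = (1 + 4·3 + 5)/6 = 18/6 = 3
te_D = (9 + 4·12 + 15)/6 = 72/6 = 12
te_E = (1 + 4·2 + 9)/6 = 18/6 = 3
te_F = (1 + 4·3 + 5)/6 = 18/6 = 3
te_G = (5 + 4·7 + 9)/6 = 42/6 = 7
te_H = (9 + 4·14 + 19)/6 = 84/6 = 14
te_I = (9 + 4·11 + 25)/6 = 78/6 = 13

Forward pass:
ES_A = 0; EF_A = 8
ES_B = 8; EF_B = 8+8 = 16
ES_C = 8; EF_C = 8+3 = 11
ES_D = 8; EF_D = 8+12 = 20
ES_E = 11; EF_E = 11+3 = 14
ES_F = 16; EF_F = 16+3 = 19
ES_G = max(EF_A=8, EF_E=14) = 14; EF_G = 14+7 = 21
ES_H = 20; EF_H = 20+14 = 34
ES_I = max(EF_C=11, EF_F=19, EF_G=21, EF_H=34) = 34; EF_I = 34+13 = 47
Expected project duration μ = 47 weeks. Critical path: A → D → H → I.

Backward pass:
LF_I = 47; LS_I = 47−13 = 34
LF_H = LS_I = 34; LS_H = 34−14 = 20
LF_G = LS_I = 34; LS_G = 34−7 = 27
LF_F = LS_I = 34; LS_F = 34−3 = 31
LF_E = LS_G = 27; LS_E = 27−3 = 24
LF_D = LS_H = 20; LS_D = 20−12 = 8
LF_C = min(LS_E=24, LS_I=34) = 24; LS_C = 24−3 = 21
LF_B = LS_F = 31; LS_B = 31−8 = 23
LF_A = min(LS_B=23, LS_C=21, LS_D=8, LS_G=27) = 8; LS_A = 8−8 = 0
Slack_E = LS_E − ES_E = 24 − 11 = 13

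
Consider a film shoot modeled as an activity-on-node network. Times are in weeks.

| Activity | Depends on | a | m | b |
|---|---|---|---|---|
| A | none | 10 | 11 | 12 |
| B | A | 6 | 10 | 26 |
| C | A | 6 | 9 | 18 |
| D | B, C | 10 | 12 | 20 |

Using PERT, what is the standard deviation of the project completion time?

te_A = (10 + 4·11 + 12)/6 = 66/6 = 11; σ²_A = ((12−10)/6)² = 0.111
te_B = (6 + 4·10 + 26)/6 = 72/6 = 12; σ²_B = ((26−6)/6)² = 11.111
te_C = (6 + 4·9 + 18)/6 = 60/6 = 10; σ²_C = ((18−6)/6)² = 4.000
te_D = (10 + 4·12 + 20)/6 = 78/6 = 13; σ²_D = ((20−10)/6)² = 2.778

Forward pass:
ES_A = 0; EF_A = 11
ES_B = 11; EF_B = 11+12 = 23
ES_C = 11; EF_C = 11+10 = 21
ES_D = max(EF_B=23, EF_C=21) = 23; EF_D = 23+13 = 36
Expected project duration μ = 36 weeks. Critical path: A → B → D.

Variance along critical path = 0.111 + 11.111 + 2.778 = 14.000
σ = √14.000 = 3.742 weeks

3.74 weeks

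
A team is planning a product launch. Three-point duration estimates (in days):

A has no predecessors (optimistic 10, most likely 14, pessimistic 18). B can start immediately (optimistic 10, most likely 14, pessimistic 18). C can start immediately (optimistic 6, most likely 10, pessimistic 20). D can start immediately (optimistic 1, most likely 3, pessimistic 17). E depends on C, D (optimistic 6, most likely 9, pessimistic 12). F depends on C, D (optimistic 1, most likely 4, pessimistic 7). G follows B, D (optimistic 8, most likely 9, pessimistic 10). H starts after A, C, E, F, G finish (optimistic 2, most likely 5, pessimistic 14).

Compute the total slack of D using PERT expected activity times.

te_A = (10 + 4·14 + 18)/6 = 84/6 = 14
te_B = (10 + 4·14 + 18)/6 = 84/6 = 14
te_C = (6 + 4·10 + 20)/6 = 66/6 = 11
te_D = (1 + 4·3 + 17)/6 = 30/6 = 5
te_E = (6 + 4·9 + 12)/6 = 54/6 = 9
te_F = (1 + 4·4 + 7)/6 = 24/6 = 4
te_G = (8 + 4·9 + 10)/6 = 54/6 = 9
te_H = (2 + 4·5 + 14)/6 = 36/6 = 6

Forward pass:
ES_A = 0; EF_A = 14
ES_B = 0; EF_B = 14
ES_C = 0; EF_C = 11
ES_D = 0; EF_D = 5
ES_E = max(EF_C=11, EF_D=5) = 11; EF_E = 11+9 = 20
ES_F = max(EF_C=11, EF_D=5) = 11; EF_F = 11+4 = 15
ES_G = max(EF_B=14, EF_D=5) = 14; EF_G = 14+9 = 23
ES_H = max(EF_A=14, EF_C=11, EF_E=20, EF_F=15, EF_G=23) = 23; EF_H = 23+6 = 29
Expected project duration μ = 29 days. Critical path: B → G → H.

Backward pass:
LF_H = 29; LS_H = 29−6 = 23
LF_G = LS_H = 23; LS_G = 23−9 = 14
LF_F = LS_H = 23; LS_F = 23−4 = 19
LF_E = LS_H = 23; LS_E = 23−9 = 14
LF_D = min(LS_E=14, LS_F=19, LS_G=14) = 14; LS_D = 14−5 = 9
LF_C = min(LS_E=14, LS_F=19, LS_H=23) = 14; LS_C = 14−11 = 3
LF_B = LS_G = 14; LS_B = 14−14 = 0
LF_A = LS_H = 23; LS_A = 23−14 = 9
Slack_D = LS_D − ES_D = 9 − 0 = 9

9 days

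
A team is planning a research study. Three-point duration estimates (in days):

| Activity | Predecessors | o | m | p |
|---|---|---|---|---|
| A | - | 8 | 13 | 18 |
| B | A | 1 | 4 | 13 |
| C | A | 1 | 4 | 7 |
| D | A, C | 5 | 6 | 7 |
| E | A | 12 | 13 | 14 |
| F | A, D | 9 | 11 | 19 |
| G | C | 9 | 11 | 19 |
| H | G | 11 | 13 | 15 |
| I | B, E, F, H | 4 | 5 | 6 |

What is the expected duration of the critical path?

47 days

te_A = (8 + 4·13 + 18)/6 = 78/6 = 13
te_B = (1 + 4·4 + 13)/6 = 30/6 = 5
te_C = (1 + 4·4 + 7)/6 = 24/6 = 4
te_D = (5 + 4·6 + 7)/6 = 36/6 = 6
te_E = (12 + 4·13 + 14)/6 = 78/6 = 13
te_F = (9 + 4·11 + 19)/6 = 72/6 = 12
te_G = (9 + 4·11 + 19)/6 = 72/6 = 12
te_H = (11 + 4·13 + 15)/6 = 78/6 = 13
te_I = (4 + 4·5 + 6)/6 = 30/6 = 5

Forward pass:
ES_A = 0; EF_A = 13
ES_B = 13; EF_B = 13+5 = 18
ES_C = 13; EF_C = 13+4 = 17
ES_D = max(EF_A=13, EF_C=17) = 17; EF_D = 17+6 = 23
ES_E = 13; EF_E = 13+13 = 26
ES_F = max(EF_A=13, EF_D=23) = 23; EF_F = 23+12 = 35
ES_G = 17; EF_G = 17+12 = 29
ES_H = 29; EF_H = 29+13 = 42
ES_I = max(EF_B=18, EF_E=26, EF_F=35, EF_H=42) = 42; EF_I = 42+5 = 47
Expected project duration μ = 47 days. Critical path: A → C → G → H → I.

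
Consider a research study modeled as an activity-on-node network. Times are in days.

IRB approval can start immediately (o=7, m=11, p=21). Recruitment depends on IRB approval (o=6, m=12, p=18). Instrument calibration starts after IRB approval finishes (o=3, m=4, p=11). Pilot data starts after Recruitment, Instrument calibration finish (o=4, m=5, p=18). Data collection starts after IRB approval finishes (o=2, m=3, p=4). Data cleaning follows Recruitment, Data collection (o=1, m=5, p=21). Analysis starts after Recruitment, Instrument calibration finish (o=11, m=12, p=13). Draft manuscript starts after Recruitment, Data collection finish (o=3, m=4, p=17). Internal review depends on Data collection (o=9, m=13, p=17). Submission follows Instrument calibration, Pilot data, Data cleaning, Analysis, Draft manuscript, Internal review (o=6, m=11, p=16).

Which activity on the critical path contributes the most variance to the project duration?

te_IRB approval = (7 + 4·11 + 21)/6 = 72/6 = 12; σ²_IRB approval = ((21−7)/6)² = 5.444
te_Recruitment = (6 + 4·12 + 18)/6 = 72/6 = 12; σ²_Recruitment = ((18−6)/6)² = 4.000
te_Instrument calibration = (3 + 4·4 + 11)/6 = 30/6 = 5; σ²_Instrument calibration = ((11−3)/6)² = 1.778
te_Pilot data = (4 + 4·5 + 18)/6 = 42/6 = 7; σ²_Pilot data = ((18−4)/6)² = 5.444
te_Data collection = (2 + 4·3 + 4)/6 = 18/6 = 3; σ²_Data collection = ((4−2)/6)² = 0.111
te_Data cleaning = (1 + 4·5 + 21)/6 = 42/6 = 7; σ²_Data cleaning = ((21−1)/6)² = 11.111
te_Analysis = (11 + 4·12 + 13)/6 = 72/6 = 12; σ²_Analysis = ((13−11)/6)² = 0.111
te_Draft manuscript = (3 + 4·4 + 17)/6 = 36/6 = 6; σ²_Draft manuscript = ((17−3)/6)² = 5.444
te_Internal review = (9 + 4·13 + 17)/6 = 78/6 = 13; σ²_Internal review = ((17−9)/6)² = 1.778
te_Submission = (6 + 4·11 + 16)/6 = 66/6 = 11; σ²_Submission = ((16−6)/6)² = 2.778

Forward pass:
ES_IRB approval = 0; EF_IRB approval = 12
ES_Recruitment = 12; EF_Recruitment = 12+12 = 24
ES_Instrument calibration = 12; EF_Instrument calibration = 12+5 = 17
ES_Pilot data = max(EF_Recruitment=24, EF_Instrument calibration=17) = 24; EF_Pilot data = 24+7 = 31
ES_Data collection = 12; EF_Data collection = 12+3 = 15
ES_Data cleaning = max(EF_Recruitment=24, EF_Data collection=15) = 24; EF_Data cleaning = 24+7 = 31
ES_Analysis = max(EF_Recruitment=24, EF_Instrument calibration=17) = 24; EF_Analysis = 24+12 = 36
ES_Draft manuscript = max(EF_Recruitment=24, EF_Data collection=15) = 24; EF_Draft manuscript = 24+6 = 30
ES_Internal review = 15; EF_Internal review = 15+13 = 28
ES_Submission = max(EF_Instrument calibration=17, EF_Pilot data=31, EF_Data cleaning=31, EF_Analysis=36, EF_Draft manuscript=30, EF_Internal review=28) = 36; EF_Submission = 36+11 = 47
Expected project duration μ = 47 days. Critical path: IRB approval → Recruitment → Analysis → Submission.

Variances on critical path: σ²_IRB approval=5.444, σ²_Recruitment=4.000, σ²_Analysis=0.111, σ²_Submission=2.778.
Largest is σ²_IRB approval = 5.444.

IRB approval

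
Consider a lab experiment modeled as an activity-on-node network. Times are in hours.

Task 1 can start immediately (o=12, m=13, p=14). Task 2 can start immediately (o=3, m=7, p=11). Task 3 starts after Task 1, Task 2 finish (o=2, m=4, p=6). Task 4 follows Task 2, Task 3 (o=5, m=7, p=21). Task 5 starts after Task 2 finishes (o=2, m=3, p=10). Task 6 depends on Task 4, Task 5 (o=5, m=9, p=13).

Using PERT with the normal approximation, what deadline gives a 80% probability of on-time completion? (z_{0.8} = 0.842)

te_Task 1 = (12 + 4·13 + 14)/6 = 78/6 = 13; σ²_Task 1 = ((14−12)/6)² = 0.111
te_Task 2 = (3 + 4·7 + 11)/6 = 42/6 = 7; σ²_Task 2 = ((11−3)/6)² = 1.778
te_Task 3 = (2 + 4·4 + 6)/6 = 24/6 = 4; σ²_Task 3 = ((6−2)/6)² = 0.444
te_Task 4 = (5 + 4·7 + 21)/6 = 54/6 = 9; σ²_Task 4 = ((21−5)/6)² = 7.111
te_Task 5 = (2 + 4·3 + 10)/6 = 24/6 = 4; σ²_Task 5 = ((10−2)/6)² = 1.778
te_Task 6 = (5 + 4·9 + 13)/6 = 54/6 = 9; σ²_Task 6 = ((13−5)/6)² = 1.778

Forward pass:
ES_Task 1 = 0; EF_Task 1 = 13
ES_Task 2 = 0; EF_Task 2 = 7
ES_Task 3 = max(EF_Task 1=13, EF_Task 2=7) = 13; EF_Task 3 = 13+4 = 17
ES_Task 4 = max(EF_Task 2=7, EF_Task 3=17) = 17; EF_Task 4 = 17+9 = 26
ES_Task 5 = 7; EF_Task 5 = 7+4 = 11
ES_Task 6 = max(EF_Task 4=26, EF_Task 5=11) = 26; EF_Task 6 = 26+9 = 35
Expected project duration μ = 35 hours. Critical path: Task 1 → Task 3 → Task 4 → Task 6.

Variance along critical path = 0.111 + 0.444 + 7.111 + 1.778 = 9.444; σ = 3.073 hours.
D = μ + z·σ = 35 + 0.842·3.073 = 37.6 hours

37.6 hours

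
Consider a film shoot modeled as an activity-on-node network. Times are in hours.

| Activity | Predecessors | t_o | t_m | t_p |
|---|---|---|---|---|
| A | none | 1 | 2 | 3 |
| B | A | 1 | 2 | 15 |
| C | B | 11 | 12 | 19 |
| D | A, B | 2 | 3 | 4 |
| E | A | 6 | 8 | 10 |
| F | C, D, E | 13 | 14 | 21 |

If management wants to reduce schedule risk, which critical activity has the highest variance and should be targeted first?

te_A = (1 + 4·2 + 3)/6 = 12/6 = 2; σ²_A = ((3−1)/6)² = 0.111
te_B = (1 + 4·2 + 15)/6 = 24/6 = 4; σ²_B = ((15−1)/6)² = 5.444
te_C = (11 + 4·12 + 19)/6 = 78/6 = 13; σ²_C = ((19−11)/6)² = 1.778
te_D = (2 + 4·3 + 4)/6 = 18/6 = 3; σ²_D = ((4−2)/6)² = 0.111
te_E = (6 + 4·8 + 10)/6 = 48/6 = 8; σ²_E = ((10−6)/6)² = 0.444
te_F = (13 + 4·14 + 21)/6 = 90/6 = 15; σ²_F = ((21−13)/6)² = 1.778

Forward pass:
ES_A = 0; EF_A = 2
ES_B = 2; EF_B = 2+4 = 6
ES_C = 6; EF_C = 6+13 = 19
ES_D = max(EF_A=2, EF_B=6) = 6; EF_D = 6+3 = 9
ES_E = 2; EF_E = 2+8 = 10
ES_F = max(EF_C=19, EF_D=9, EF_E=10) = 19; EF_F = 19+15 = 34
Expected project duration μ = 34 hours. Critical path: A → B → C → F.

Variances on critical path: σ²_A=0.111, σ²_B=5.444, σ²_C=1.778, σ²_F=1.778.
Largest is σ²_B = 5.444.

B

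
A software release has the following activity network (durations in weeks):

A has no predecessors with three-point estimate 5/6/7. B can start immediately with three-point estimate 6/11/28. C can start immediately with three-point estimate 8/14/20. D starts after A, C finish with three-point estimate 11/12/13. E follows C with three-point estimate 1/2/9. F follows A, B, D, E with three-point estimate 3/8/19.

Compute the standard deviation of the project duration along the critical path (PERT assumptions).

te_A = (5 + 4·6 + 7)/6 = 36/6 = 6; σ²_A = ((7−5)/6)² = 0.111
te_B = (6 + 4·11 + 28)/6 = 78/6 = 13; σ²_B = ((28−6)/6)² = 13.444
te_C = (8 + 4·14 + 20)/6 = 84/6 = 14; σ²_C = ((20−8)/6)² = 4.000
te_D = (11 + 4·12 + 13)/6 = 72/6 = 12; σ²_D = ((13−11)/6)² = 0.111
te_E = (1 + 4·2 + 9)/6 = 18/6 = 3; σ²_E = ((9−1)/6)² = 1.778
te_F = (3 + 4·8 + 19)/6 = 54/6 = 9; σ²_F = ((19−3)/6)² = 7.111

Forward pass:
ES_A = 0; EF_A = 6
ES_B = 0; EF_B = 13
ES_C = 0; EF_C = 14
ES_D = max(EF_A=6, EF_C=14) = 14; EF_D = 14+12 = 26
ES_E = 14; EF_E = 14+3 = 17
ES_F = max(EF_A=6, EF_B=13, EF_D=26, EF_E=17) = 26; EF_F = 26+9 = 35
Expected project duration μ = 35 weeks. Critical path: C → D → F.

Variance along critical path = 4.000 + 0.111 + 7.111 = 11.222
σ = √11.222 = 3.350 weeks

3.35 weeks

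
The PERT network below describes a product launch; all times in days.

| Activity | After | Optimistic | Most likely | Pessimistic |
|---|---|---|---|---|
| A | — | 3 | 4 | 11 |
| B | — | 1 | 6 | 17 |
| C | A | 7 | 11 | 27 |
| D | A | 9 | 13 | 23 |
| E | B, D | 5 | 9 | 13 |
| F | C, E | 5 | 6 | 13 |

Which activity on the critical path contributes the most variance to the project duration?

D

te_A = (3 + 4·4 + 11)/6 = 30/6 = 5; σ²_A = ((11−3)/6)² = 1.778
te_B = (1 + 4·6 + 17)/6 = 42/6 = 7; σ²_B = ((17−1)/6)² = 7.111
te_C = (7 + 4·11 + 27)/6 = 78/6 = 13; σ²_C = ((27−7)/6)² = 11.111
te_D = (9 + 4·13 + 23)/6 = 84/6 = 14; σ²_D = ((23−9)/6)² = 5.444
te_E = (5 + 4·9 + 13)/6 = 54/6 = 9; σ²_E = ((13−5)/6)² = 1.778
te_F = (5 + 4·6 + 13)/6 = 42/6 = 7; σ²_F = ((13−5)/6)² = 1.778

Forward pass:
ES_A = 0; EF_A = 5
ES_B = 0; EF_B = 7
ES_C = 5; EF_C = 5+13 = 18
ES_D = 5; EF_D = 5+14 = 19
ES_E = max(EF_B=7, EF_D=19) = 19; EF_E = 19+9 = 28
ES_F = max(EF_C=18, EF_E=28) = 28; EF_F = 28+7 = 35
Expected project duration μ = 35 days. Critical path: A → D → E → F.

Variances on critical path: σ²_A=1.778, σ²_D=5.444, σ²_E=1.778, σ²_F=1.778.
Largest is σ²_D = 5.444.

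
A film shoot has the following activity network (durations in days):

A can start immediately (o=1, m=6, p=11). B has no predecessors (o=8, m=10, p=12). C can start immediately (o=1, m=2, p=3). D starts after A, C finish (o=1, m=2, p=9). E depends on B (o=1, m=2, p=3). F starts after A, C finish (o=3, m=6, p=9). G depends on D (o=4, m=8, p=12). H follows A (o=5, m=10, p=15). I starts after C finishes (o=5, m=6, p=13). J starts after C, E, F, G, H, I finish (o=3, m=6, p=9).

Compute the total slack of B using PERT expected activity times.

5 days

te_A = (1 + 4·6 + 11)/6 = 36/6 = 6
te_B = (8 + 4·10 + 12)/6 = 60/6 = 10
te_C = (1 + 4·2 + 3)/6 = 12/6 = 2
te_D = (1 + 4·2 + 9)/6 = 18/6 = 3
te_E = (1 + 4·2 + 3)/6 = 12/6 = 2
te_F = (3 + 4·6 + 9)/6 = 36/6 = 6
te_G = (4 + 4·8 + 12)/6 = 48/6 = 8
te_H = (5 + 4·10 + 15)/6 = 60/6 = 10
te_I = (5 + 4·6 + 13)/6 = 42/6 = 7
te_J = (3 + 4·6 + 9)/6 = 36/6 = 6

Forward pass:
ES_A = 0; EF_A = 6
ES_B = 0; EF_B = 10
ES_C = 0; EF_C = 2
ES_D = max(EF_A=6, EF_C=2) = 6; EF_D = 6+3 = 9
ES_E = 10; EF_E = 10+2 = 12
ES_F = max(EF_A=6, EF_C=2) = 6; EF_F = 6+6 = 12
ES_G = 9; EF_G = 9+8 = 17
ES_H = 6; EF_H = 6+10 = 16
ES_I = 2; EF_I = 2+7 = 9
ES_J = max(EF_C=2, EF_E=12, EF_F=12, EF_G=17, EF_H=16, EF_I=9) = 17; EF_J = 17+6 = 23
Expected project duration μ = 23 days. Critical path: A → D → G → J.

Backward pass:
LF_J = 23; LS_J = 23−6 = 17
LF_I = LS_J = 17; LS_I = 17−7 = 10
LF_H = LS_J = 17; LS_H = 17−10 = 7
LF_G = LS_J = 17; LS_G = 17−8 = 9
LF_F = LS_J = 17; LS_F = 17−6 = 11
LF_E = LS_J = 17; LS_E = 17−2 = 15
LF_D = LS_G = 9; LS_D = 9−3 = 6
LF_C = min(LS_D=6, LS_F=11, LS_I=10, LS_J=17) = 6; LS_C = 6−2 = 4
LF_B = LS_E = 15; LS_B = 15−10 = 5
LF_A = min(LS_D=6, LS_F=11, LS_H=7) = 6; LS_A = 6−6 = 0
Slack_B = LS_B − ES_B = 5 − 0 = 5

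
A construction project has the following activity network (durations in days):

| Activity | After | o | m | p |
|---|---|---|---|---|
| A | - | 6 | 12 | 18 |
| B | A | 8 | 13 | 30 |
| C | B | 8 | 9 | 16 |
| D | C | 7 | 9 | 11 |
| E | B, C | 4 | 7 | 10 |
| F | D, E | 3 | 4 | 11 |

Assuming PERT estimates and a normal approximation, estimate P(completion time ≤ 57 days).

0.902

te_A = (6 + 4·12 + 18)/6 = 72/6 = 12; σ²_A = ((18−6)/6)² = 4.000
te_B = (8 + 4·13 + 30)/6 = 90/6 = 15; σ²_B = ((30−8)/6)² = 13.444
te_C = (8 + 4·9 + 16)/6 = 60/6 = 10; σ²_C = ((16−8)/6)² = 1.778
te_D = (7 + 4·9 + 11)/6 = 54/6 = 9; σ²_D = ((11−7)/6)² = 0.444
te_E = (4 + 4·7 + 10)/6 = 42/6 = 7; σ²_E = ((10−4)/6)² = 1.000
te_F = (3 + 4·4 + 11)/6 = 30/6 = 5; σ²_F = ((11−3)/6)² = 1.778

Forward pass:
ES_A = 0; EF_A = 12
ES_B = 12; EF_B = 12+15 = 27
ES_C = 27; EF_C = 27+10 = 37
ES_D = 37; EF_D = 37+9 = 46
ES_E = max(EF_B=27, EF_C=37) = 37; EF_E = 37+7 = 44
ES_F = max(EF_D=46, EF_E=44) = 46; EF_F = 46+5 = 51
Expected project duration μ = 51 days. Critical path: A → B → C → D → F.

Variance along critical path = 4.000 + 13.444 + 1.778 + 0.444 + 1.778 = 21.444; σ = √21.444 = 4.631 days.
Z = (57 − 51) / 4.631 = 1.296
P(T ≤ 57) = Φ(1.296) ≈ 0.902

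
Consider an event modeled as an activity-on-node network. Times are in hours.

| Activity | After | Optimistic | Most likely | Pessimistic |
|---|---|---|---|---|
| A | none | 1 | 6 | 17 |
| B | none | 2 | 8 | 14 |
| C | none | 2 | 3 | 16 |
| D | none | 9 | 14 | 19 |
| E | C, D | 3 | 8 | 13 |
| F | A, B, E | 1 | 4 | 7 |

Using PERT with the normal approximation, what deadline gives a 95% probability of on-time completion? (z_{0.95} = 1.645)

te_A = (1 + 4·6 + 17)/6 = 42/6 = 7; σ²_A = ((17−1)/6)² = 7.111
te_B = (2 + 4·8 + 14)/6 = 48/6 = 8; σ²_B = ((14−2)/6)² = 4.000
te_C = (2 + 4·3 + 16)/6 = 30/6 = 5; σ²_C = ((16−2)/6)² = 5.444
te_D = (9 + 4·14 + 19)/6 = 84/6 = 14; σ²_D = ((19−9)/6)² = 2.778
te_E = (3 + 4·8 + 13)/6 = 48/6 = 8; σ²_E = ((13−3)/6)² = 2.778
te_F = (1 + 4·4 + 7)/6 = 24/6 = 4; σ²_F = ((7−1)/6)² = 1.000

Forward pass:
ES_A = 0; EF_A = 7
ES_B = 0; EF_B = 8
ES_C = 0; EF_C = 5
ES_D = 0; EF_D = 14
ES_E = max(EF_C=5, EF_D=14) = 14; EF_E = 14+8 = 22
ES_F = max(EF_A=7, EF_B=8, EF_E=22) = 22; EF_F = 22+4 = 26
Expected project duration μ = 26 hours. Critical path: D → E → F.

Variance along critical path = 2.778 + 2.778 + 1.000 = 6.556; σ = 2.560 hours.
D = μ + z·σ = 26 + 1.645·2.560 = 30.2 hours

30.2 hours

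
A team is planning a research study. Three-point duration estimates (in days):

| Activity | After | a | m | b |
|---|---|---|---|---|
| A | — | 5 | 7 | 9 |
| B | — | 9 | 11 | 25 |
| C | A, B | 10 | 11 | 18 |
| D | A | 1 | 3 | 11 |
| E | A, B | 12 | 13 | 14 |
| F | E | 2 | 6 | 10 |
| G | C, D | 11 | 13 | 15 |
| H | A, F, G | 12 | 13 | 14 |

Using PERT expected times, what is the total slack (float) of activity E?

te_A = (5 + 4·7 + 9)/6 = 42/6 = 7
te_B = (9 + 4·11 + 25)/6 = 78/6 = 13
te_C = (10 + 4·11 + 18)/6 = 72/6 = 12
te_D = (1 + 4·3 + 11)/6 = 24/6 = 4
te_E = (12 + 4·13 + 14)/6 = 78/6 = 13
te_F = (2 + 4·6 + 10)/6 = 36/6 = 6
te_G = (11 + 4·13 + 15)/6 = 78/6 = 13
te_H = (12 + 4·13 + 14)/6 = 78/6 = 13

Forward pass:
ES_A = 0; EF_A = 7
ES_B = 0; EF_B = 13
ES_C = max(EF_A=7, EF_B=13) = 13; EF_C = 13+12 = 25
ES_D = 7; EF_D = 7+4 = 11
ES_E = max(EF_A=7, EF_B=13) = 13; EF_E = 13+13 = 26
ES_F = 26; EF_F = 26+6 = 32
ES_G = max(EF_C=25, EF_D=11) = 25; EF_G = 25+13 = 38
ES_H = max(EF_A=7, EF_F=32, EF_G=38) = 38; EF_H = 38+13 = 51
Expected project duration μ = 51 days. Critical path: B → C → G → H.

Backward pass:
LF_H = 51; LS_H = 51−13 = 38
LF_G = LS_H = 38; LS_G = 38−13 = 25
LF_F = LS_H = 38; LS_F = 38−6 = 32
LF_E = LS_F = 32; LS_E = 32−13 = 19
LF_D = LS_G = 25; LS_D = 25−4 = 21
LF_C = LS_G = 25; LS_C = 25−12 = 13
LF_B = min(LS_C=13, LS_E=19) = 13; LS_B = 13−13 = 0
LF_A = min(LS_C=13, LS_D=21, LS_E=19, LS_H=38) = 13; LS_A = 13−7 = 6
Slack_E = LS_E − ES_E = 19 − 13 = 6

6 days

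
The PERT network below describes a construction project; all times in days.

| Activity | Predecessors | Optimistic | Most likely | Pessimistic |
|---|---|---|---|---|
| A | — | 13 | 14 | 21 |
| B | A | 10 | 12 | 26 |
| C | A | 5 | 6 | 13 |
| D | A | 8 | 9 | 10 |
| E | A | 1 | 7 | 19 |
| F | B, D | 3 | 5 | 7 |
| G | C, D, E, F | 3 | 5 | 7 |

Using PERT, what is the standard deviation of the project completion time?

te_A = (13 + 4·14 + 21)/6 = 90/6 = 15; σ²_A = ((21−13)/6)² = 1.778
te_B = (10 + 4·12 + 26)/6 = 84/6 = 14; σ²_B = ((26−10)/6)² = 7.111
te_C = (5 + 4·6 + 13)/6 = 42/6 = 7; σ²_C = ((13−5)/6)² = 1.778
te_D = (8 + 4·9 + 10)/6 = 54/6 = 9; σ²_D = ((10−8)/6)² = 0.111
te_E = (1 + 4·7 + 19)/6 = 48/6 = 8; σ²_E = ((19−1)/6)² = 9.000
te_F = (3 + 4·5 + 7)/6 = 30/6 = 5; σ²_F = ((7−3)/6)² = 0.444
te_G = (3 + 4·5 + 7)/6 = 30/6 = 5; σ²_G = ((7−3)/6)² = 0.444

Forward pass:
ES_A = 0; EF_A = 15
ES_B = 15; EF_B = 15+14 = 29
ES_C = 15; EF_C = 15+7 = 22
ES_D = 15; EF_D = 15+9 = 24
ES_E = 15; EF_E = 15+8 = 23
ES_F = max(EF_B=29, EF_D=24) = 29; EF_F = 29+5 = 34
ES_G = max(EF_C=22, EF_D=24, EF_E=23, EF_F=34) = 34; EF_G = 34+5 = 39
Expected project duration μ = 39 days. Critical path: A → B → F → G.

Variance along critical path = 1.778 + 7.111 + 0.444 + 0.444 = 9.778
σ = √9.778 = 3.127 days

3.13 days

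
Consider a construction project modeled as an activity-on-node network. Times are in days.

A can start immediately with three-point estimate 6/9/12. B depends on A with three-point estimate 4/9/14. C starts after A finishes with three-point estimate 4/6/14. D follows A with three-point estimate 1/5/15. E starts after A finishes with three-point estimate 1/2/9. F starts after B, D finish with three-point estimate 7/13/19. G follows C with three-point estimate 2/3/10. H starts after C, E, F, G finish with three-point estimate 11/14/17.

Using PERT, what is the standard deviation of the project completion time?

2.96 days

te_A = (6 + 4·9 + 12)/6 = 54/6 = 9; σ²_A = ((12−6)/6)² = 1.000
te_B = (4 + 4·9 + 14)/6 = 54/6 = 9; σ²_B = ((14−4)/6)² = 2.778
te_C = (4 + 4·6 + 14)/6 = 42/6 = 7; σ²_C = ((14−4)/6)² = 2.778
te_D = (1 + 4·5 + 15)/6 = 36/6 = 6; σ²_D = ((15−1)/6)² = 5.444
te_E = (1 + 4·2 + 9)/6 = 18/6 = 3; σ²_E = ((9−1)/6)² = 1.778
te_F = (7 + 4·13 + 19)/6 = 78/6 = 13; σ²_F = ((19−7)/6)² = 4.000
te_G = (2 + 4·3 + 10)/6 = 24/6 = 4; σ²_G = ((10−2)/6)² = 1.778
te_H = (11 + 4·14 + 17)/6 = 84/6 = 14; σ²_H = ((17−11)/6)² = 1.000

Forward pass:
ES_A = 0; EF_A = 9
ES_B = 9; EF_B = 9+9 = 18
ES_C = 9; EF_C = 9+7 = 16
ES_D = 9; EF_D = 9+6 = 15
ES_E = 9; EF_E = 9+3 = 12
ES_F = max(EF_B=18, EF_D=15) = 18; EF_F = 18+13 = 31
ES_G = 16; EF_G = 16+4 = 20
ES_H = max(EF_C=16, EF_E=12, EF_F=31, EF_G=20) = 31; EF_H = 31+14 = 45
Expected project duration μ = 45 days. Critical path: A → B → F → H.

Variance along critical path = 1.000 + 2.778 + 4.000 + 1.000 = 8.778
σ = √8.778 = 2.963 days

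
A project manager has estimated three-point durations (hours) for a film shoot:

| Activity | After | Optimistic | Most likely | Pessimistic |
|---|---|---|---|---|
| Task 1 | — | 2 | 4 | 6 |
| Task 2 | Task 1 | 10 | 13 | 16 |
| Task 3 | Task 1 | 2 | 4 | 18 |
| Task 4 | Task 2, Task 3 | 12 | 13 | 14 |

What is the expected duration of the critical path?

te_Task 1 = (2 + 4·4 + 6)/6 = 24/6 = 4
te_Task 2 = (10 + 4·13 + 16)/6 = 78/6 = 13
te_Task 3 = (2 + 4·4 + 18)/6 = 36/6 = 6
te_Task 4 = (12 + 4·13 + 14)/6 = 78/6 = 13

Forward pass:
ES_Task 1 = 0; EF_Task 1 = 4
ES_Task 2 = 4; EF_Task 2 = 4+13 = 17
ES_Task 3 = 4; EF_Task 3 = 4+6 = 10
ES_Task 4 = max(EF_Task 2=17, EF_Task 3=10) = 17; EF_Task 4 = 17+13 = 30
Expected project duration μ = 30 hours. Critical path: Task 1 → Task 2 → Task 4.

30 hours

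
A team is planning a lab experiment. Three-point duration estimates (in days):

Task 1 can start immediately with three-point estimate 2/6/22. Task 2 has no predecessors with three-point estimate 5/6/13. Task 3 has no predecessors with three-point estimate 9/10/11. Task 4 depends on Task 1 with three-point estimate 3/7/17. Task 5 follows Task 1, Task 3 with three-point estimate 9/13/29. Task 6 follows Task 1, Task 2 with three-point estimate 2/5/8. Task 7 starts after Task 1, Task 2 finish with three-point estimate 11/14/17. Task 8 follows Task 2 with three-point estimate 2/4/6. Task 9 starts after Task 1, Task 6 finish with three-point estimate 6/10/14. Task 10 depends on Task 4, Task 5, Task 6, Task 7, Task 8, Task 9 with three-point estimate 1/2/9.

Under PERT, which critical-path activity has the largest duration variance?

te_Task 1 = (2 + 4·6 + 22)/6 = 48/6 = 8; σ²_Task 1 = ((22−2)/6)² = 11.111
te_Task 2 = (5 + 4·6 + 13)/6 = 42/6 = 7; σ²_Task 2 = ((13−5)/6)² = 1.778
te_Task 3 = (9 + 4·10 + 11)/6 = 60/6 = 10; σ²_Task 3 = ((11−9)/6)² = 0.111
te_Task 4 = (3 + 4·7 + 17)/6 = 48/6 = 8; σ²_Task 4 = ((17−3)/6)² = 5.444
te_Task 5 = (9 + 4·13 + 29)/6 = 90/6 = 15; σ²_Task 5 = ((29−9)/6)² = 11.111
te_Task 6 = (2 + 4·5 + 8)/6 = 30/6 = 5; σ²_Task 6 = ((8−2)/6)² = 1.000
te_Task 7 = (11 + 4·14 + 17)/6 = 84/6 = 14; σ²_Task 7 = ((17−11)/6)² = 1.000
te_Task 8 = (2 + 4·4 + 6)/6 = 24/6 = 4; σ²_Task 8 = ((6−2)/6)² = 0.444
te_Task 9 = (6 + 4·10 + 14)/6 = 60/6 = 10; σ²_Task 9 = ((14−6)/6)² = 1.778
te_Task 10 = (1 + 4·2 + 9)/6 = 18/6 = 3; σ²_Task 10 = ((9−1)/6)² = 1.778

Forward pass:
ES_Task 1 = 0; EF_Task 1 = 8
ES_Task 2 = 0; EF_Task 2 = 7
ES_Task 3 = 0; EF_Task 3 = 10
ES_Task 4 = 8; EF_Task 4 = 8+8 = 16
ES_Task 5 = max(EF_Task 1=8, EF_Task 3=10) = 10; EF_Task 5 = 10+15 = 25
ES_Task 6 = max(EF_Task 1=8, EF_Task 2=7) = 8; EF_Task 6 = 8+5 = 13
ES_Task 7 = max(EF_Task 1=8, EF_Task 2=7) = 8; EF_Task 7 = 8+14 = 22
ES_Task 8 = 7; EF_Task 8 = 7+4 = 11
ES_Task 9 = max(EF_Task 1=8, EF_Task 6=13) = 13; EF_Task 9 = 13+10 = 23
ES_Task 10 = max(EF_Task 4=16, EF_Task 5=25, EF_Task 6=13, EF_Task 7=22, EF_Task 8=11, EF_Task 9=23) = 25; EF_Task 10 = 25+3 = 28
Expected project duration μ = 28 days. Critical path: Task 3 → Task 5 → Task 10.

Variances on critical path: σ²_Task 3=0.111, σ²_Task 5=11.111, σ²_Task 10=1.778.
Largest is σ²_Task 5 = 11.111.

Task 5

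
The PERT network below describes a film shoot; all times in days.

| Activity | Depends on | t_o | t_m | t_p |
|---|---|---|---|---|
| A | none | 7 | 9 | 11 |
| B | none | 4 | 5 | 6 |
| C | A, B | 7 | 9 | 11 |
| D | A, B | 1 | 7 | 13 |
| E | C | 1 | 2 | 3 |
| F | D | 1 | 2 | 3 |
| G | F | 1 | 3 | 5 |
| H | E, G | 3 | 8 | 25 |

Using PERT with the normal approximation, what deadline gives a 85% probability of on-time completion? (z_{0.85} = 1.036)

te_A = (7 + 4·9 + 11)/6 = 54/6 = 9; σ²_A = ((11−7)/6)² = 0.444
te_B = (4 + 4·5 + 6)/6 = 30/6 = 5; σ²_B = ((6−4)/6)² = 0.111
te_C = (7 + 4·9 + 11)/6 = 54/6 = 9; σ²_C = ((11−7)/6)² = 0.444
te_D = (1 + 4·7 + 13)/6 = 42/6 = 7; σ²_D = ((13−1)/6)² = 4.000
te_E = (1 + 4·2 + 3)/6 = 12/6 = 2; σ²_E = ((3−1)/6)² = 0.111
te_F = (1 + 4·2 + 3)/6 = 12/6 = 2; σ²_F = ((3−1)/6)² = 0.111
te_G = (1 + 4·3 + 5)/6 = 18/6 = 3; σ²_G = ((5−1)/6)² = 0.444
te_H = (3 + 4·8 + 25)/6 = 60/6 = 10; σ²_H = ((25−3)/6)² = 13.444

Forward pass:
ES_A = 0; EF_A = 9
ES_B = 0; EF_B = 5
ES_C = max(EF_A=9, EF_B=5) = 9; EF_C = 9+9 = 18
ES_D = max(EF_A=9, EF_B=5) = 9; EF_D = 9+7 = 16
ES_E = 18; EF_E = 18+2 = 20
ES_F = 16; EF_F = 16+2 = 18
ES_G = 18; EF_G = 18+3 = 21
ES_H = max(EF_E=20, EF_G=21) = 21; EF_H = 21+10 = 31
Expected project duration μ = 31 days. Critical path: A → D → F → G → H.

Variance along critical path = 0.444 + 4.000 + 0.111 + 0.444 + 13.444 = 18.444; σ = 4.295 days.
D = μ + z·σ = 31 + 1.036·4.295 = 35.4 days

35.4 days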